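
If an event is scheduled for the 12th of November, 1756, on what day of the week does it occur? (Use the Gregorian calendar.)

Doomsday rule: the anchor day for the 1700s is Sunday. For year 56: 56÷12 = 4 r 8, and 8÷4 = 2, so 4+8+2 = 14.
Sunday + 14 ≡ Sunday — that's 1756's doomsday.
In November the doomsday date is Nov 7.
Nov 12 is 5 days after Nov 7; 5 mod 7 = 5, so Sunday + 5 = Friday.

Friday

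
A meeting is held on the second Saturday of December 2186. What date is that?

December 1, 2186 is a Friday.
The first Saturday is therefore December 2 (1 days later).
The second Saturday is 2 + 1×7 = December 9.

December 9, 2186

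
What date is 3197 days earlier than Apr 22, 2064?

July 22, 2055

−366 (one year; includes Feb 29, 2064) → Apr 22, 2063 (2831 left).
−365 (one year) → Apr 22, 2062 (2466 left).
−365 (one year) → Apr 22, 2061 (2101 left).
−365 (one year) → Apr 22, 2060 (1736 left).
−366 (one year; includes Feb 29, 2060) → Apr 22, 2059 (1370 left).
−365 (one year) → Apr 22, 2058 (1005 left).
−365 (one year) → Apr 22, 2057 (640 left).
−365 (one year) → Apr 22, 2056 (275 left).
−22 → Mar 31, 2056 (end of Mar, 31 days; 253 left).
−31 → Feb 29, 2056 (end of Feb, 29 days; 222 left).
−29 → Jan 31, 2056 (end of Jan, 31 days; 193 left).
−31 → Dec 31, 2055 (end of Dec, 31 days; 162 left).
−31 → Nov 30, 2055 (end of Nov, 30 days; 131 left).
−30 → Oct 31, 2055 (end of Oct, 31 days; 101 left).
−31 → Sep 30, 2055 (end of Sep, 30 days; 70 left).
−30 → Aug 31, 2055 (end of Aug, 31 days; 40 left).
−31 → Jul 31, 2055 (end of Jul, 31 days; 9 left).
−9 → Jul 22, 2055.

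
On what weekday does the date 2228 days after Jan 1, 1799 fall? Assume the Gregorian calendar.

Thursday

Jan 1, 1799 is a Tuesday.
2228 mod 7 = 2, so 2228 days after a Tuesday is Tuesday + 2 = Thursday.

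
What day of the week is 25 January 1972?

Tuesday

Doomsday rule: the anchor day for the 1900s is Wednesday. For year 72: 72÷12 = 6 r 0, and 0÷4 = 0, so 6+0+0 = 6.
Wednesday + 6 ≡ Tuesday — that's 1972's doomsday.
In January the doomsday date is Jan 4 (1972 is a leap year (divisible by 4)).
Jan 25 is 21 days after Jan 4; 21 mod 7 = 0, so Tuesday + 0 = Tuesday.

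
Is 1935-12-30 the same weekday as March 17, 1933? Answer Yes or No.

From Mar 17, 1933 to Dec 30, 1935 is 1018 days.
1018 mod 7 = 3, so they are different weekdays.
(Mar 17, 1933 is a Friday; Dec 30, 1935 is a Monday.)

No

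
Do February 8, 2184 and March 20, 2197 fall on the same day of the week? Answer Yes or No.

No

From Feb 8, 2184 to Mar 20, 2197 is 4789 days.
4789 mod 7 = 1, so they are different weekdays.
(Feb 8, 2184 is a Sunday; Mar 20, 2197 is a Monday.)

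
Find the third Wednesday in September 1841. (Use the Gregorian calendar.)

September 15, 1841

September 1, 1841 is a Wednesday.
The first Wednesday is therefore September 1 (same day).
The third Wednesday is 1 + 2×7 = September 15.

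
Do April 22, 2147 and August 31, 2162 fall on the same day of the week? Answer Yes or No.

From Apr 22, 2147 to Aug 31, 2162 is 5610 days.
5610 mod 7 = 3, so they are different weekdays.
(Apr 22, 2147 is a Saturday; Aug 31, 2162 is a Tuesday.)

No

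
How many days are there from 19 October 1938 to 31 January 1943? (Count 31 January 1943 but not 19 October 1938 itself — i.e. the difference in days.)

1565

Oct 19, 1938 → Oct 19, 1939: 365 days.
Oct 19, 1939 → Oct 19, 1940: 366 days (Feb 29, 1940 is in that span).
Oct 19, 1940 → Oct 19, 1941: 365 days.
Oct 19, 1941 → Oct 19, 1942: 365 days.
Oct 19, 1942 → Nov 19, 1942: 31 days (October has 31).
Nov 19, 1942 → Dec 19, 1942: 30 days (November has 30).
Dec 19, 1942 → Jan 19, 1943: 31 days (December has 31).
Jan 19, 1943 → Jan 31, 1943: 12 days.
Total: 1565 days.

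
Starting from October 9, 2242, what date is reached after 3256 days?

September 8, 2251

+365 (one year) → Oct 9, 2243 (2891 left).
+366 (one year; includes Feb 29, 2244) → Oct 9, 2244 (2525 left).
+365 (one year) → Oct 9, 2245 (2160 left).
+365 (one year) → Oct 9, 2246 (1795 left).
+365 (one year) → Oct 9, 2247 (1430 left).
+366 (one year; includes Feb 29, 2248) → Oct 9, 2248 (1064 left).
+365 (one year) → Oct 9, 2249 (699 left).
+365 (one year) → Oct 9, 2250 (334 left).
Oct has 31 days: +23 → Nov 1, 2250 (311 left).
Nov has 30 days: +30 → Dec 1, 2250 (281 left).
Dec has 31 days: +31 → Jan 1, 2251 (250 left).
Jan has 31 days: +31 → Feb 1, 2251 (219 left).
Feb has 28 days: +28 → Mar 1, 2251 (191 left).
Mar has 31 days: +31 → Apr 1, 2251 (160 left).
Apr has 30 days: +30 → May 1, 2251 (130 left).
May has 31 days: +31 → Jun 1, 2251 (99 left).
Jun has 30 days: +30 → Jul 1, 2251 (69 left).
Jul has 31 days: +31 → Aug 1, 2251 (38 left).
Aug has 31 days: +31 → Sep 1, 2251 (7 left).
+7 → Sep 8, 2251.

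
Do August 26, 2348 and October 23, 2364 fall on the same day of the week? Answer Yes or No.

From Aug 26, 2348 to Oct 23, 2364 is 5902 days.
5902 mod 7 = 1, so they are different weekdays.
(Aug 26, 2348 is a Thursday; Oct 23, 2364 is a Friday.)

No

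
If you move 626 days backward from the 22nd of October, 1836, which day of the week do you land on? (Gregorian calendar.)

Wednesday

First find the weekday of Oct 22, 1836. Doomsday rule: the anchor day for the 1800s is Friday. For year 36: 36÷12 = 3 r 0, and 0÷4 = 0, so 3+0+0 = 3.
Friday + 3 ≡ Monday — that's 1836's doomsday.
In October the doomsday date is Oct 10.
Oct 22 is 12 days after Oct 10; 12 mod 7 = 5, so Monday + 5 = Saturday.
626 mod 7 = 3, so 626 days before a Saturday is Saturday − 3 = Wednesday.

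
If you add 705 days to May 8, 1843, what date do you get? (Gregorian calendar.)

April 12, 1845

+366 (one year; includes Feb 29, 1844) → May 8, 1844 (339 left).
May has 31 days: +24 → Jun 1, 1844 (315 left).
Jun has 30 days: +30 → Jul 1, 1844 (285 left).
Jul has 31 days: +31 → Aug 1, 1844 (254 left).
Aug has 31 days: +31 → Sep 1, 1844 (223 left).
Sep has 30 days: +30 → Oct 1, 1844 (193 left).
Oct has 31 days: +31 → Nov 1, 1844 (162 left).
Nov has 30 days: +30 → Dec 1, 1844 (132 left).
Dec has 31 days: +31 → Jan 1, 1845 (101 left).
Jan has 31 days: +31 → Feb 1, 1845 (70 left).
Feb has 28 days: +28 → Mar 1, 1845 (42 left).
Mar has 31 days: +31 → Apr 1, 1845 (11 left).
+11 → Apr 12, 1845.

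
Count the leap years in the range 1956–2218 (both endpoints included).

64

Multiples of 4 in [1956,2218]: 66.
Of those, multiples of 100: 3 (not leap unless ÷400).
Multiples of 400: 1.
Leap years = 66 − 3 + 1 = 64.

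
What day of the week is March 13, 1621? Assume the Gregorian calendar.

Saturday

Doomsday rule: the anchor day for the 1600s is Tuesday. For year 21: 21÷12 = 1 r 9, and 9÷4 = 2, so 1+9+2 = 12.
Tuesday + 12 ≡ Sunday — that's 1621's doomsday.
In March the doomsday date is Mar 14.
Mar 13 is 1 day before Mar 14; 1 mod 7 = 1, so Sunday − 1 = Saturday.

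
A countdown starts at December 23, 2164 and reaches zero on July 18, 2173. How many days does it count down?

Dec 23, 2164 → Dec 23, 2165: 365 days.
Dec 23, 2165 → Dec 23, 2166: 365 days.
Dec 23, 2166 → Dec 23, 2167: 365 days.
Dec 23, 2167 → Dec 23, 2168: 366 days (Feb 29, 2168 is in that span).
Dec 23, 2168 → Dec 23, 2169: 365 days.
Dec 23, 2169 → Dec 23, 2170: 365 days.
Dec 23, 2170 → Dec 23, 2171: 365 days.
Dec 23, 2171 → Dec 23, 2172: 366 days (Feb 29, 2172 is in that span).
Dec 23, 2172 → Jan 23, 2173: 31 days (December has 31).
Jan 23, 2173 → Feb 23, 2173: 31 days (January has 31).
Feb 23, 2173 → Mar 23, 2173: 28 days (February has 28).
Mar 23, 2173 → Apr 23, 2173: 31 days (March has 31).
Apr 23, 2173 → May 23, 2173: 30 days (April has 30).
May 23, 2173 → Jun 23, 2173: 31 days (May has 31).
Jun 23, 2173 → Jul 18, 2173: 25 days.
Total: 3129 days.

3129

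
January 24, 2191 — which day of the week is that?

Doomsday rule: the anchor day for the 2100s is Sunday. For year 91: 91÷12 = 7 r 7, and 7÷4 = 1, so 7+7+1 = 15.
Sunday + 15 ≡ Monday — that's 2191's doomsday.
In January the doomsday date is Jan 3 (2191 is not a leap year).
Jan 24 is 21 days after Jan 3; 21 mod 7 = 0, so Monday + 0 = Monday.

Monday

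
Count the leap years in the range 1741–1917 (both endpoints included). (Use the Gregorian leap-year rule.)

42

Multiples of 4 in [1741,1917]: 44.
Of those, multiples of 100: 2 (not leap unless ÷400).
Multiples of 400: 0.
Leap years = 44 − 2 + 0 = 42.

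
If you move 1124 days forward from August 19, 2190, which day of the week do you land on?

Monday

Aug 19, 2190 is a Thursday.
1124 mod 7 = 4, so 1124 days after a Thursday is Thursday + 4 = Monday.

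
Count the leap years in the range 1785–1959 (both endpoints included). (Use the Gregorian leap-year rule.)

41

Multiples of 4 in [1785,1959]: 43.
Of those, multiples of 100: 2 (not leap unless ÷400).
Multiples of 400: 0.
Leap years = 43 − 2 + 0 = 41.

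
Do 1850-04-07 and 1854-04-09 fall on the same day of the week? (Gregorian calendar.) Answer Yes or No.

Yes

From Apr 7, 1850 to Apr 9, 1854 is 1463 days.
1463 mod 7 = 0, so they are the same weekday.
(Apr 7, 1850 is a Sunday; Apr 9, 1854 is a Sunday.)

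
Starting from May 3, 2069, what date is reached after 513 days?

+365 (one year) → May 3, 2070 (148 left).
May has 31 days: +29 → Jun 1, 2070 (119 left).
Jun has 30 days: +30 → Jul 1, 2070 (89 left).
Jul has 31 days: +31 → Aug 1, 2070 (58 left).
Aug has 31 days: +31 → Sep 1, 2070 (27 left).
+27 → Sep 28, 2070.

September 28, 2070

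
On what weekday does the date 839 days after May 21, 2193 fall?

Monday

First find the weekday of May 21, 2193. Doomsday rule: the anchor day for the 2100s is Sunday. For year 93: 93÷12 = 7 r 9, and 9÷4 = 2, so 7+9+2 = 18.
Sunday + 18 ≡ Thursday — that's 2193's doomsday.
In May the doomsday date is May 9.
May 21 is 12 days after May 9; 12 mod 7 = 5, so Thursday + 5 = Tuesday.
839 mod 7 = 6, so 839 days after a Tuesday is Tuesday + 6 = Monday.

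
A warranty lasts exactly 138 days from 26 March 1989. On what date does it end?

August 11, 1989

Mar has 31 days: +6 → Apr 1, 1989 (132 left).
Apr has 30 days: +30 → May 1, 1989 (102 left).
May has 31 days: +31 → Jun 1, 1989 (71 left).
Jun has 30 days: +30 → Jul 1, 1989 (41 left).
Jul has 31 days: +31 → Aug 1, 1989 (10 left).
+10 → Aug 11, 1989.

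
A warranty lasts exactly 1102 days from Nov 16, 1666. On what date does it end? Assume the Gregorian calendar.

+365 (one year) → Nov 16, 1667 (737 left).
+366 (one year; includes Feb 29, 1668) → Nov 16, 1668 (371 left).
Nov has 30 days: +15 → Dec 1, 1668 (356 left).
Dec has 31 days: +31 → Jan 1, 1669 (325 left).
Jan has 31 days: +31 → Feb 1, 1669 (294 left).
Feb has 28 days: +28 → Mar 1, 1669 (266 left).
Mar has 31 days: +31 → Apr 1, 1669 (235 left).
Apr has 30 days: +30 → May 1, 1669 (205 left).
May has 31 days: +31 → Jun 1, 1669 (174 left).
Jun has 30 days: +30 → Jul 1, 1669 (144 left).
Jul has 31 days: +31 → Aug 1, 1669 (113 left).
Aug has 31 days: +31 → Sep 1, 1669 (82 left).
Sep has 30 days: +30 → Oct 1, 1669 (52 left).
Oct has 31 days: +31 → Nov 1, 1669 (21 left).
+21 → Nov 22, 1669.

November 22, 1669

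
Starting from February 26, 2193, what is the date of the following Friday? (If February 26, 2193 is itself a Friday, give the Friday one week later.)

Feb 26, 2193 is a Tuesday.
From Tuesday to the next Friday is 3 days.
Feb 26, 2193 + 3 = Mar 1, 2193.

March 1, 2193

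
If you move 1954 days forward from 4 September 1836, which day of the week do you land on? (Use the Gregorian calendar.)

Sep 4, 1836 is a Sunday.
1954 mod 7 = 1, so 1954 days after a Sunday is Sunday + 1 = Monday.

Monday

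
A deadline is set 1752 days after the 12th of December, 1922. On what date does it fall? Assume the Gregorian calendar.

September 29, 1927

+365 (one year) → Dec 12, 1923 (1387 left).
+366 (one year; includes Feb 29, 1924) → Dec 12, 1924 (1021 left).
+365 (one year) → Dec 12, 1925 (656 left).
+365 (one year) → Dec 12, 1926 (291 left).
Dec has 31 days: +20 → Jan 1, 1927 (271 left).
Jan has 31 days: +31 → Feb 1, 1927 (240 left).
Feb has 28 days: +28 → Mar 1, 1927 (212 left).
Mar has 31 days: +31 → Apr 1, 1927 (181 left).
Apr has 30 days: +30 → May 1, 1927 (151 left).
May has 31 days: +31 → Jun 1, 1927 (120 left).
Jun has 30 days: +30 → Jul 1, 1927 (90 left).
Jul has 31 days: +31 → Aug 1, 1927 (59 left).
Aug has 31 days: +31 → Sep 1, 1927 (28 left).
+28 → Sep 29, 1927.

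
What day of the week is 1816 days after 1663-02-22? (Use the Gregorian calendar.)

First find the weekday of Feb 22, 1663. Doomsday rule: the anchor day for the 1600s is Tuesday. For year 63: 63÷12 = 5 r 3, and 3÷4 = 0, so 5+3+0 = 8.
Tuesday + 8 ≡ Wednesday — that's 1663's doomsday.
In February the doomsday date is Feb 28 (1663 is not a leap year).
Feb 22 is 6 days before Feb 28; 6 mod 7 = 6, so Wednesday − 6 = Thursday.
1816 mod 7 = 3, so 1816 days after a Thursday is Thursday + 3 = Sunday.

Sunday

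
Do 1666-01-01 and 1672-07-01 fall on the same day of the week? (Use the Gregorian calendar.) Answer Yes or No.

From Jan 1, 1666 to Jul 1, 1672 is 2373 days.
2373 mod 7 = 0, so they are the same weekday.
(Jan 1, 1666 is a Friday; Jul 1, 1672 is a Friday.)

Yes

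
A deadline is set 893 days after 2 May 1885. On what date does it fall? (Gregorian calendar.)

+365 (one year) → May 2, 1886 (528 left).
+365 (one year) → May 2, 1887 (163 left).
May has 31 days: +30 → Jun 1, 1887 (133 left).
Jun has 30 days: +30 → Jul 1, 1887 (103 left).
Jul has 31 days: +31 → Aug 1, 1887 (72 left).
Aug has 31 days: +31 → Sep 1, 1887 (41 left).
Sep has 30 days: +30 → Oct 1, 1887 (11 left).
+11 → Oct 12, 1887.

October 12, 1887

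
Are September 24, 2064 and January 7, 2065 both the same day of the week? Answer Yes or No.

Yes

From Sep 24, 2064 to Jan 7, 2065 is 105 days.
105 mod 7 = 0, so they are the same weekday.
(Sep 24, 2064 is a Wednesday; Jan 7, 2065 is a Wednesday.)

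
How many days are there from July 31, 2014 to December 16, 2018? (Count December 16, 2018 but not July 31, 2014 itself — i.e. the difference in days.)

Jul 31, 2014 → Jul 31, 2015: 365 days.
Jul 31, 2015 → Jul 31, 2016: 366 days (Feb 29, 2016 is in that span).
Jul 31, 2016 → Jul 31, 2017: 365 days.
Jul 31, 2017 → Jul 31, 2018: 365 days.
Jul 31, 2018 → Aug 31, 2018: 31 days (July has 31).
Aug 31, 2018 → Sep 30, 2018: 30 days (August has 31).
Sep 30, 2018 → Oct 30, 2018: 30 days (September has 30).
Oct 30, 2018 → Nov 30, 2018: 31 days (October has 31).
Nov 30, 2018 → Dec 16, 2018: 16 days.
Total: 1599 days.

1599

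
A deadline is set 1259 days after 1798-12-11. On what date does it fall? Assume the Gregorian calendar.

May 24, 1802

+365 (one year) → Dec 11, 1799 (894 left).
+365 (one year) → Dec 11, 1800 (529 left).
+365 (one year) → Dec 11, 1801 (164 left).
Dec has 31 days: +21 → Jan 1, 1802 (143 left).
Jan has 31 days: +31 → Feb 1, 1802 (112 left).
Feb has 28 days: +28 → Mar 1, 1802 (84 left).
Mar has 31 days: +31 → Apr 1, 1802 (53 left).
Apr has 30 days: +30 → May 1, 1802 (23 left).
+23 → May 24, 1802.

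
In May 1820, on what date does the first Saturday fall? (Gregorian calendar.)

May 1, 1820 is a Monday.
The first Saturday is therefore May 6 (5 days later).

May 6, 1820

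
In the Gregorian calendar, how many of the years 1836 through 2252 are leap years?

Multiples of 4 in [1836,2252]: 105.
Of those, multiples of 100: 4 (not leap unless ÷400).
Multiples of 400: 1.
Leap years = 105 − 4 + 1 = 102.

102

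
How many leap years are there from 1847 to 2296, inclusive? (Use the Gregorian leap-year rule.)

110

Multiples of 4 in [1847,2296]: 113.
Of those, multiples of 100: 4 (not leap unless ÷400).
Multiples of 400: 1.
Leap years = 113 − 4 + 1 = 110.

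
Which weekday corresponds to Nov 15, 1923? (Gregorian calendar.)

January 1, 1923 is a Monday.
Jan 1, 1923 → Feb 1, 1923: 31 days (January has 31).
Feb 1, 1923 → Mar 1, 1923: 28 days (February has 28).
Mar 1, 1923 → Apr 1, 1923: 31 days (March has 31).
Apr 1, 1923 → May 1, 1923: 30 days (April has 30).
May 1, 1923 → Jun 1, 1923: 31 days (May has 31).
Jun 1, 1923 → Jul 1, 1923: 30 days (June has 30).
Jul 1, 1923 → Aug 1, 1923: 31 days (July has 31).
Aug 1, 1923 → Sep 1, 1923: 31 days (August has 31).
Sep 1, 1923 → Oct 1, 1923: 30 days (September has 30).
Oct 1, 1923 → Nov 1, 1923: 31 days (October has 31).
Nov 1, 1923 → Nov 15, 1923: 14 days.
Total: 318 days.
318 mod 7 = 3, so Monday + 3 = Thursday.

Thursday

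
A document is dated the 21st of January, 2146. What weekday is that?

Doomsday rule: the anchor day for the 2100s is Sunday. For year 46: 46÷12 = 3 r 10, and 10÷4 = 2, so 3+10+2 = 15.
Sunday + 15 ≡ Monday — that's 2146's doomsday.
In January the doomsday date is Jan 3 (2146 is not a leap year).
Jan 21 is 18 days after Jan 3; 18 mod 7 = 4, so Monday + 4 = Friday.

Friday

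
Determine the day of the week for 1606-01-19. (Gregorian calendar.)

Doomsday rule: the anchor day for the 1600s is Tuesday. For year 06: 6÷12 = 0 r 6, and 6÷4 = 1, so 0+6+1 = 7.
Tuesday + 7 ≡ Tuesday — that's 1606's doomsday.
In January the doomsday date is Jan 3 (1606 is not a leap year).
Jan 19 is 16 days after Jan 3; 16 mod 7 = 2, so Tuesday + 2 = Thursday.

Thursday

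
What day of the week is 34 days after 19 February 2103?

Feb 19, 2103 is a Monday.
34 mod 7 = 6, so 34 days after a Monday is Monday + 6 = Sunday.

Sunday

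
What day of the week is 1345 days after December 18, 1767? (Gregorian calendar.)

Dec 18, 1767 is a Friday.
1345 mod 7 = 1, so 1345 days after a Friday is Friday + 1 = Saturday.

Saturday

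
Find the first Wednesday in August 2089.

August 1, 2089 is a Monday.
The first Wednesday is therefore August 3 (2 days later).

August 3, 2089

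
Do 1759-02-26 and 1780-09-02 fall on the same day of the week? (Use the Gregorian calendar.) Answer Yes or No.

From Feb 26, 1759 to Sep 2, 1780 is 7859 days.
7859 mod 7 = 5, so they are different weekdays.
(Feb 26, 1759 is a Monday; Sep 2, 1780 is a Saturday.)

No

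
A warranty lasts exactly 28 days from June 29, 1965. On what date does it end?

July 27, 1965

Jun has 30 days: +2 → Jul 1, 1965 (26 left).
+26 → Jul 27, 1965.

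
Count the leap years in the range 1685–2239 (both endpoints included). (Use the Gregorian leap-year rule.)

Multiples of 4 in [1685,2239]: 138.
Of those, multiples of 100: 6 (not leap unless ÷400).
Multiples of 400: 1.
Leap years = 138 − 6 + 1 = 133.

133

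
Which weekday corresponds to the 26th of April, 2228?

January 1, 2228 is a Tuesday.
Jan 1, 2228 → Feb 1, 2228: 31 days (January has 31).
Feb 1, 2228 → Mar 1, 2228: 29 days (February has 29).
Mar 1, 2228 → Apr 1, 2228: 31 days (March has 31).
Apr 1, 2228 → Apr 26, 2228: 25 days.
Total: 116 days.
116 mod 7 = 4, so Tuesday + 4 = Saturday.

Saturday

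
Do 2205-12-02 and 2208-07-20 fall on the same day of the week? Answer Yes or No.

No

From Dec 2, 2205 to Jul 20, 2208 is 961 days.
961 mod 7 = 2, so they are different weekdays.
(Dec 2, 2205 is a Monday; Jul 20, 2208 is a Wednesday.)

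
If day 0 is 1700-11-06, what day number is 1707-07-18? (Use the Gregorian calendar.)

Nov 6, 1700 → Nov 6, 1701: 365 days.
Nov 6, 1701 → Nov 6, 1702: 365 days.
Nov 6, 1702 → Nov 6, 1703: 365 days.
Nov 6, 1703 → Nov 6, 1704: 366 days (Feb 29, 1704 is in that span).
Nov 6, 1704 → Nov 6, 1705: 365 days.
Nov 6, 1705 → Nov 6, 1706: 365 days.
Nov 6, 1706 → Dec 6, 1706: 30 days (November has 30).
Dec 6, 1706 → Jan 6, 1707: 31 days (December has 31).
Jan 6, 1707 → Feb 6, 1707: 31 days (January has 31).
Feb 6, 1707 → Mar 6, 1707: 28 days (February has 28).
Mar 6, 1707 → Apr 6, 1707: 31 days (March has 31).
Apr 6, 1707 → May 6, 1707: 30 days (April has 30).
May 6, 1707 → Jun 6, 1707: 31 days (May has 31).
Jun 6, 1707 → Jul 6, 1707: 30 days (June has 30).
Jul 6, 1707 → Jul 18, 1707: 12 days.
Total: 2445 days.

2445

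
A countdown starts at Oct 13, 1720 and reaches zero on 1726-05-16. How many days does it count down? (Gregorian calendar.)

Oct 13, 1720 → Oct 13, 1721: 365 days.
Oct 13, 1721 → Oct 13, 1722: 365 days.
Oct 13, 1722 → Oct 13, 1723: 365 days.
Oct 13, 1723 → Oct 13, 1724: 366 days (Feb 29, 1724 is in that span).
Oct 13, 1724 → Oct 13, 1725: 365 days.
Oct 13, 1725 → Nov 13, 1725: 31 days (October has 31).
Nov 13, 1725 → Dec 13, 1725: 30 days (November has 30).
Dec 13, 1725 → Jan 13, 1726: 31 days (December has 31).
Jan 13, 1726 → Feb 13, 1726: 31 days (January has 31).
Feb 13, 1726 → Mar 13, 1726: 28 days (February has 28).
Mar 13, 1726 → Apr 13, 1726: 31 days (March has 31).
Apr 13, 1726 → May 13, 1726: 30 days (April has 30).
May 13, 1726 → May 16, 1726: 3 days.
Total: 2041 days.

2041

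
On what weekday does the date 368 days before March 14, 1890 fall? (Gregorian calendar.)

Mar 14, 1890 is a Friday.
368 mod 7 = 4, so 368 days before a Friday is Friday − 4 = Monday.

Monday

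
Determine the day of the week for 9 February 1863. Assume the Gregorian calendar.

Monday

Doomsday rule: the anchor day for the 1800s is Friday. For year 63: 63÷12 = 5 r 3, and 3÷4 = 0, so 5+3+0 = 8.
Friday + 8 ≡ Saturday — that's 1863's doomsday.
In February the doomsday date is Feb 28 (1863 is not a leap year).
Feb 9 is 19 days before Feb 28; 19 mod 7 = 5, so Saturday − 5 = Monday.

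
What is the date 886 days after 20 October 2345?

+365 (one year) → Oct 20, 2346 (521 left).
+365 (one year) → Oct 20, 2347 (156 left).
Oct has 31 days: +12 → Nov 1, 2347 (144 left).
Nov has 30 days: +30 → Dec 1, 2347 (114 left).
Dec has 31 days: +31 → Jan 1, 2348 (83 left).
Jan has 31 days: +31 → Feb 1, 2348 (52 left).
Feb has 29 days: +29 → Mar 1, 2348 (23 left).
+23 → Mar 24, 2348.

March 24, 2348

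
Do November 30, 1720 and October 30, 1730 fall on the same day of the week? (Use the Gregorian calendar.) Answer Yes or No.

From Nov 30, 1720 to Oct 30, 1730 is 3621 days.
3621 mod 7 = 2, so they are different weekdays.
(Nov 30, 1720 is a Saturday; Oct 30, 1730 is a Monday.)

No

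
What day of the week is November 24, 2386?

Doomsday rule: the anchor day for the 2300s is Wednesday. For year 86: 86÷12 = 7 r 2, and 2÷4 = 0, so 7+2+0 = 9.
Wednesday + 9 ≡ Friday — that's 2386's doomsday.
In November the doomsday date is Nov 7.
Nov 24 is 17 days after Nov 7; 17 mod 7 = 3, so Friday + 3 = Monday.

Monday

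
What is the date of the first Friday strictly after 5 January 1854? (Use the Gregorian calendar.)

January 6, 1854

Jan 5, 1854 is a Thursday.
From Thursday to the next Friday is 1 day.
Jan 5, 1854 + 1 = Jan 6, 1854.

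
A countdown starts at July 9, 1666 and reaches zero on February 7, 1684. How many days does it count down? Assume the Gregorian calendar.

Jul 9, 1666 → Jul 9, 1667: 365 days.
Jul 9, 1667 → Jul 9, 1668: 366 days (Feb 29, 1668 is in that span).
Jul 9, 1668 → Jul 9, 1669: 365 days.
Jul 9, 1669 → Jul 9, 1670: 365 days.
Jul 9, 1670 → Jul 9, 1671: 365 days.
Jul 9, 1671 → Jul 9, 1672: 366 days (Feb 29, 1672 is in that span).
Jul 9, 1672 → Jul 9, 1673: 365 days.
Jul 9, 1673 → Jul 9, 1674: 365 days.
Jul 9, 1674 → Jul 9, 1675: 365 days.
Jul 9, 1675 → Jul 9, 1676: 366 days (Feb 29, 1676 is in that span).
Jul 9, 1676 → Jul 9, 1677: 365 days.
Jul 9, 1677 → Jul 9, 1678: 365 days.
Jul 9, 1678 → Jul 9, 1679: 365 days.
Jul 9, 1679 → Jul 9, 1680: 366 days (Feb 29, 1680 is in that span).
Jul 9, 1680 → Jul 9, 1681: 365 days.
Jul 9, 1681 → Jul 9, 1682: 365 days.
Jul 9, 1682 → Jul 9, 1683: 365 days.
Jul 9, 1683 → Aug 9, 1683: 31 days (July has 31).
Aug 9, 1683 → Sep 9, 1683: 31 days (August has 31).
Sep 9, 1683 → Oct 9, 1683: 30 days (September has 30).
Oct 9, 1683 → Nov 9, 1683: 31 days (October has 31).
Nov 9, 1683 → Dec 9, 1683: 30 days (November has 30).
Dec 9, 1683 → Jan 9, 1684: 31 days (December has 31).
Jan 9, 1684 → Feb 7, 1684: 29 days.
Total: 6422 days.

6422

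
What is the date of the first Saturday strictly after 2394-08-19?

August 20, 2394

Aug 19, 2394 is a Friday.
From Friday to the next Saturday is 1 day.
Aug 19, 2394 + 1 = Aug 20, 2394.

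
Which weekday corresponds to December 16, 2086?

Doomsday rule: the anchor day for the 2000s is Tuesday. For year 86: 86÷12 = 7 r 2, and 2÷4 = 0, so 7+2+0 = 9.
Tuesday + 9 ≡ Thursday — that's 2086's doomsday.
In December the doomsday date is Dec 12.
Dec 16 is 4 days after Dec 12; 4 mod 7 = 4, so Thursday + 4 = Monday.

Monday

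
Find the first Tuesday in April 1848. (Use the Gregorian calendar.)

April 1, 1848 is a Saturday.
The first Tuesday is therefore April 4 (3 days later).

April 4, 1848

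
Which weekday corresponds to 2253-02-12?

Saturday

Doomsday rule: the anchor day for the 2200s is Friday. For year 53: 53÷12 = 4 r 5, and 5÷4 = 1, so 4+5+1 = 10.
Friday + 10 ≡ Monday — that's 2253's doomsday.
In February the doomsday date is Feb 28 (2253 is not a leap year).
Feb 12 is 16 days before Feb 28; 16 mod 7 = 2, so Monday − 2 = Saturday.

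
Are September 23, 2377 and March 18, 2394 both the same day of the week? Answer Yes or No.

Yes

From Sep 23, 2377 to Mar 18, 2394 is 6020 days.
6020 mod 7 = 0, so they are the same weekday.
(Sep 23, 2377 is a Friday; Mar 18, 2394 is a Friday.)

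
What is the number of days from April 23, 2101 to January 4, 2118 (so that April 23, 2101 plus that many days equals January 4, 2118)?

Apr 23, 2101 → Apr 23, 2102: 365 days.
Apr 23, 2102 → Apr 23, 2103: 365 days.
Apr 23, 2103 → Apr 23, 2104: 366 days (Feb 29, 2104 is in that span).
Apr 23, 2104 → Apr 23, 2105: 365 days.
Apr 23, 2105 → Apr 23, 2106: 365 days.
Apr 23, 2106 → Apr 23, 2107: 365 days.
Apr 23, 2107 → Apr 23, 2108: 366 days (Feb 29, 2108 is in that span).
Apr 23, 2108 → Apr 23, 2109: 365 days.
Apr 23, 2109 → Apr 23, 2110: 365 days.
Apr 23, 2110 → Apr 23, 2111: 365 days.
Apr 23, 2111 → Apr 23, 2112: 366 days (Feb 29, 2112 is in that span).
Apr 23, 2112 → Apr 23, 2113: 365 days.
Apr 23, 2113 → Apr 23, 2114: 365 days.
Apr 23, 2114 → Apr 23, 2115: 365 days.
Apr 23, 2115 → Apr 23, 2116: 366 days (Feb 29, 2116 is in that span).
Apr 23, 2116 → Apr 23, 2117: 365 days.
Apr 23, 2117 → May 23, 2117: 30 days (April has 30).
May 23, 2117 → Jun 23, 2117: 31 days (May has 31).
Jun 23, 2117 → Jul 23, 2117: 30 days (June has 30).
Jul 23, 2117 → Aug 23, 2117: 31 days (July has 31).
Aug 23, 2117 → Sep 23, 2117: 31 days (August has 31).
Sep 23, 2117 → Oct 23, 2117: 30 days (September has 30).
Oct 23, 2117 → Nov 23, 2117: 31 days (October has 31).
Nov 23, 2117 → Dec 23, 2117: 30 days (November has 30).
Dec 23, 2117 → Jan 4, 2118: 12 days.
Total: 6100 days.

6100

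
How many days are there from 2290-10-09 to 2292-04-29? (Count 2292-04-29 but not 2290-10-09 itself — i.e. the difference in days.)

Oct 9, 2290 → Oct 9, 2291: 365 days.
Oct 9, 2291 → Nov 9, 2291: 31 days (October has 31).
Nov 9, 2291 → Dec 9, 2291: 30 days (November has 30).
Dec 9, 2291 → Jan 9, 2292: 31 days (December has 31).
Jan 9, 2292 → Feb 9, 2292: 31 days (January has 31).
Feb 9, 2292 → Mar 9, 2292: 29 days (February has 29).
Mar 9, 2292 → Apr 9, 2292: 31 days (March has 31).
Apr 9, 2292 → Apr 29, 2292: 20 days.
Total: 568 days.

568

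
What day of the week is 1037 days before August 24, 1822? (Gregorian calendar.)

First find the weekday of Aug 24, 1822. Doomsday rule: the anchor day for the 1800s is Friday. For year 22: 22÷12 = 1 r 10, and 10÷4 = 2, so 1+10+2 = 13.
Friday + 13 ≡ Thursday — that's 1822's doomsday.
In August the doomsday date is Aug 8.
Aug 24 is 16 days after Aug 8; 16 mod 7 = 2, so Thursday + 2 = Saturday.
1037 mod 7 = 1, so 1037 days before a Saturday is Saturday − 1 = Friday.

Friday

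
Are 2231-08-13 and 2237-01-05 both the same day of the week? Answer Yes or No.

No

From Aug 13, 2231 to Jan 5, 2237 is 1972 days.
1972 mod 7 = 5, so they are different weekdays.
(Aug 13, 2231 is a Saturday; Jan 5, 2237 is a Thursday.)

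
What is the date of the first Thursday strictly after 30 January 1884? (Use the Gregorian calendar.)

Jan 30, 1884 is a Wednesday.
From Wednesday to the next Thursday is 1 day.
Jan 30, 1884 + 1 = Jan 31, 1884.

January 31, 1884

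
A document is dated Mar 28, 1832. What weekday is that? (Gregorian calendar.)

January 1, 1832 is a Sunday.
Jan 1, 1832 → Feb 1, 1832: 31 days (January has 31).
Feb 1, 1832 → Mar 1, 1832: 29 days (February has 29).
Mar 1, 1832 → Mar 28, 1832: 27 days.
Total: 87 days.
87 mod 7 = 3, so Sunday + 3 = Wednesday.

Wednesday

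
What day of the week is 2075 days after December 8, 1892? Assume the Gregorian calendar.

First find the weekday of Dec 8, 1892. Doomsday rule: the anchor day for the 1800s is Friday. For year 92: 92÷12 = 7 r 8, and 8÷4 = 2, so 7+8+2 = 17.
Friday + 17 ≡ Monday — that's 1892's doomsday.
In December the doomsday date is Dec 12.
Dec 8 is 4 days before Dec 12; 4 mod 7 = 4, so Monday − 4 = Thursday.
2075 mod 7 = 3, so 2075 days after a Thursday is Thursday + 3 = Sunday.

Sunday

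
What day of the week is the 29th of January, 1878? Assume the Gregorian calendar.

Tuesday

January 1, 1878 is a Tuesday.
Jan 1, 1878 → Jan 29, 1878: 28 days.
Total: 28 days.
28 mod 7 = 0, so Tuesday + 0 = Tuesday.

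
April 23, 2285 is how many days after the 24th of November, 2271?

Nov 24, 2271 → Nov 24, 2272: 366 days (Feb 29, 2272 is in that span).
Nov 24, 2272 → Nov 24, 2273: 365 days.
Nov 24, 2273 → Nov 24, 2274: 365 days.
Nov 24, 2274 → Nov 24, 2275: 365 days.
Nov 24, 2275 → Nov 24, 2276: 366 days (Feb 29, 2276 is in that span).
Nov 24, 2276 → Nov 24, 2277: 365 days.
Nov 24, 2277 → Nov 24, 2278: 365 days.
Nov 24, 2278 → Nov 24, 2279: 365 days.
Nov 24, 2279 → Nov 24, 2280: 366 days (Feb 29, 2280 is in that span).
Nov 24, 2280 → Nov 24, 2281: 365 days.
Nov 24, 2281 → Nov 24, 2282: 365 days.
Nov 24, 2282 → Nov 24, 2283: 365 days.
Nov 24, 2283 → Nov 24, 2284: 366 days (Feb 29, 2284 is in that span).
Nov 24, 2284 → Dec 24, 2284: 30 days (November has 30).
Dec 24, 2284 → Jan 24, 2285: 31 days (December has 31).
Jan 24, 2285 → Feb 24, 2285: 31 days (January has 31).
Feb 24, 2285 → Mar 24, 2285: 28 days (February has 28).
Mar 24, 2285 → Apr 23, 2285: 30 days.
Total: 4899 days.

4899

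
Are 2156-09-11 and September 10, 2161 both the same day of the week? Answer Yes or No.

From Sep 11, 2156 to Sep 10, 2161 is 1825 days.
1825 mod 7 = 5, so they are different weekdays.
(Sep 11, 2156 is a Saturday; Sep 10, 2161 is a Thursday.)

No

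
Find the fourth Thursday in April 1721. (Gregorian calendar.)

April 24, 1721

April 1, 1721 is a Tuesday.
The first Thursday is therefore April 3 (2 days later).
The fourth Thursday is 3 + 3×7 = April 24.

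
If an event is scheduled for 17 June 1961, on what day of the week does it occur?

January 1, 1961 is a Sunday.
Jan 1, 1961 → Feb 1, 1961: 31 days (January has 31).
Feb 1, 1961 → Mar 1, 1961: 28 days (February has 28).
Mar 1, 1961 → Apr 1, 1961: 31 days (March has 31).
Apr 1, 1961 → May 1, 1961: 30 days (April has 30).
May 1, 1961 → Jun 1, 1961: 31 days (May has 31).
Jun 1, 1961 → Jun 17, 1961: 16 days.
Total: 167 days.
167 mod 7 = 6, so Sunday + 6 = Saturday.

Saturday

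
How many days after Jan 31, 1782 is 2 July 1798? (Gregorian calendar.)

Jan 31, 1782 → Jan 31, 1783: 365 days.
Jan 31, 1783 → Jan 31, 1784: 365 days.
Jan 31, 1784 → Jan 31, 1785: 366 days (Feb 29, 1784 is in that span).
Jan 31, 1785 → Jan 31, 1786: 365 days.
Jan 31, 1786 → Jan 31, 1787: 365 days.
Jan 31, 1787 → Jan 31, 1788: 365 days.
Jan 31, 1788 → Jan 31, 1789: 366 days (Feb 29, 1788 is in that span).
Jan 31, 1789 → Jan 31, 1790: 365 days.
Jan 31, 1790 → Jan 31, 1791: 365 days.
Jan 31, 1791 → Jan 31, 1792: 365 days.
Jan 31, 1792 → Jan 31, 1793: 366 days (Feb 29, 1792 is in that span).
Jan 31, 1793 → Jan 31, 1794: 365 days.
Jan 31, 1794 → Jan 31, 1795: 365 days.
Jan 31, 1795 → Jan 31, 1796: 365 days.
Jan 31, 1796 → Jan 31, 1797: 366 days (Feb 29, 1796 is in that span).
Jan 31, 1797 → Jan 31, 1798: 365 days.
Jan 31, 1798 → Feb 28, 1798: 28 days (January has 31).
Feb 28, 1798 → Mar 28, 1798: 28 days (February has 28).
Mar 28, 1798 → Apr 28, 1798: 31 days (March has 31).
Apr 28, 1798 → May 28, 1798: 30 days (April has 30).
May 28, 1798 → Jun 28, 1798: 31 days (May has 31).
Jun 28, 1798 → Jul 2, 1798: 4 days.
Total: 5996 days.

5996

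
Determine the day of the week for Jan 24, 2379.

Doomsday rule: the anchor day for the 2300s is Wednesday. For year 79: 79÷12 = 6 r 7, and 7÷4 = 1, so 6+7+1 = 14.
Wednesday + 14 ≡ Wednesday — that's 2379's doomsday.
In January the doomsday date is Jan 3 (2379 is not a leap year).
Jan 24 is 21 days after Jan 3; 21 mod 7 = 0, so Wednesday + 0 = Wednesday.

Wednesday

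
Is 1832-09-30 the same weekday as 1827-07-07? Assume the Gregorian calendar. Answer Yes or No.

No

From Jul 7, 1827 to Sep 30, 1832 is 1912 days.
1912 mod 7 = 1, so they are different weekdays.
(Jul 7, 1827 is a Saturday; Sep 30, 1832 is a Sunday.)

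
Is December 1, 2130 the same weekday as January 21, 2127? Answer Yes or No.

From Jan 21, 2127 to Dec 1, 2130 is 1410 days.
1410 mod 7 = 3, so they are different weekdays.
(Jan 21, 2127 is a Tuesday; Dec 1, 2130 is a Friday.)

No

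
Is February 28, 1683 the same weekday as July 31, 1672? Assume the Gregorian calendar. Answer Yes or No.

From Jul 31, 1672 to Feb 28, 1683 is 3864 days.
3864 mod 7 = 0, so they are the same weekday.
(Jul 31, 1672 is a Sunday; Feb 28, 1683 is a Sunday.)

Yes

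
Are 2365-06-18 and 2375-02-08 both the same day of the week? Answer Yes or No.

No

From Jun 18, 2365 to Feb 8, 2375 is 3522 days.
3522 mod 7 = 1, so they are different weekdays.
(Jun 18, 2365 is a Friday; Feb 8, 2375 is a Saturday.)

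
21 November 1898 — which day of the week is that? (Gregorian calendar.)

Monday

Doomsday rule: the anchor day for the 1800s is Friday. For year 98: 98÷12 = 8 r 2, and 2÷4 = 0, so 8+2+0 = 10.
Friday + 10 ≡ Monday — that's 1898's doomsday.
In November the doomsday date is Nov 7.
Nov 21 is 14 days after Nov 7; 14 mod 7 = 0, so Monday + 0 = Monday.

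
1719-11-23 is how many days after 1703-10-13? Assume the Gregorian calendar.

5885

Oct 13, 1703 → Oct 13, 1704: 366 days (Feb 29, 1704 is in that span).
Oct 13, 1704 → Oct 13, 1705: 365 days.
Oct 13, 1705 → Oct 13, 1706: 365 days.
Oct 13, 1706 → Oct 13, 1707: 365 days.
Oct 13, 1707 → Oct 13, 1708: 366 days (Feb 29, 1708 is in that span).
Oct 13, 1708 → Oct 13, 1709: 365 days.
Oct 13, 1709 → Oct 13, 1710: 365 days.
Oct 13, 1710 → Oct 13, 1711: 365 days.
Oct 13, 1711 → Oct 13, 1712: 366 days (Feb 29, 1712 is in that span).
Oct 13, 1712 → Oct 13, 1713: 365 days.
Oct 13, 1713 → Oct 13, 1714: 365 days.
Oct 13, 1714 → Oct 13, 1715: 365 days.
Oct 13, 1715 → Oct 13, 1716: 366 days (Feb 29, 1716 is in that span).
Oct 13, 1716 → Oct 13, 1717: 365 days.
Oct 13, 1717 → Oct 13, 1718: 365 days.
Oct 13, 1718 → Oct 13, 1719: 365 days.
Oct 13, 1719 → Nov 13, 1719: 31 days (October has 31).
Nov 13, 1719 → Nov 23, 1719: 10 days.
Total: 5885 days.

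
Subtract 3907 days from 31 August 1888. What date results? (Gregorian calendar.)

December 20, 1877

−366 (one year; includes Feb 29, 1888) → Aug 31, 1887 (3541 left).
−365 (one year) → Aug 31, 1886 (3176 left).
−365 (one year) → Aug 31, 1885 (2811 left).
−365 (one year) → Aug 31, 1884 (2446 left).
−366 (one year; includes Feb 29, 1884) → Aug 31, 1883 (2080 left).
−365 (one year) → Aug 31, 1882 (1715 left).
−365 (one year) → Aug 31, 1881 (1350 left).
−365 (one year) → Aug 31, 1880 (985 left).
−366 (one year; includes Feb 29, 1880) → Aug 31, 1879 (619 left).
−365 (one year) → Aug 31, 1878 (254 left).
−31 → Jul 31, 1878 (end of Jul, 31 days; 223 left).
−31 → Jun 30, 1878 (end of Jun, 30 days; 192 left).
−30 → May 31, 1878 (end of May, 31 days; 162 left).
−31 → Apr 30, 1878 (end of Apr, 30 days; 131 left).
−30 → Mar 31, 1878 (end of Mar, 31 days; 101 left).
−31 → Feb 28, 1878 (end of Feb, 28 days; 70 left).
−28 → Jan 31, 1878 (end of Jan, 31 days; 42 left).
−31 → Dec 31, 1877 (end of Dec, 31 days; 11 left).
−11 → Dec 20, 1877.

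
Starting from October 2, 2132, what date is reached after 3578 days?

+365 (one year) → Oct 2, 2133 (3213 left).
+365 (one year) → Oct 2, 2134 (2848 left).
+365 (one year) → Oct 2, 2135 (2483 left).
+366 (one year; includes Feb 29, 2136) → Oct 2, 2136 (2117 left).
+365 (one year) → Oct 2, 2137 (1752 left).
+365 (one year) → Oct 2, 2138 (1387 left).
+365 (one year) → Oct 2, 2139 (1022 left).
+366 (one year; includes Feb 29, 2140) → Oct 2, 2140 (656 left).
+365 (one year) → Oct 2, 2141 (291 left).
Oct has 31 days: +30 → Nov 1, 2141 (261 left).
Nov has 30 days: +30 → Dec 1, 2141 (231 left).
Dec has 31 days: +31 → Jan 1, 2142 (200 left).
Jan has 31 days: +31 → Feb 1, 2142 (169 left).
Feb has 28 days: +28 → Mar 1, 2142 (141 left).
Mar has 31 days: +31 → Apr 1, 2142 (110 left).
Apr has 30 days: +30 → May 1, 2142 (80 left).
May has 31 days: +31 → Jun 1, 2142 (49 left).
Jun has 30 days: +30 → Jul 1, 2142 (19 left).
+19 → Jul 20, 2142.

July 20, 2142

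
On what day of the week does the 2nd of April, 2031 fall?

Doomsday rule: the anchor day for the 2000s is Tuesday. For year 31: 31÷12 = 2 r 7, and 7÷4 = 1, so 2+7+1 = 10.
Tuesday + 10 ≡ Friday — that's 2031's doomsday.
In April the doomsday date is Apr 4.
Apr 2 is 2 days before Apr 4; 2 mod 7 = 2, so Friday − 2 = Wednesday.

Wednesday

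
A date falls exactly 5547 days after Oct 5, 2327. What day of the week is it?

Saturday

First find the weekday of Oct 5, 2327. Doomsday rule: the anchor day for the 2300s is Wednesday. For year 27: 27÷12 = 2 r 3, and 3÷4 = 0, so 2+3+0 = 5.
Wednesday + 5 ≡ Monday — that's 2327's doomsday.
In October the doomsday date is Oct 10.
Oct 5 is 5 days before Oct 10; 5 mod 7 = 5, so Monday − 5 = Wednesday.
5547 mod 7 = 3, so 5547 days after a Wednesday is Wednesday + 3 = Saturday.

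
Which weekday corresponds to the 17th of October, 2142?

Wednesday

Doomsday rule: the anchor day for the 2100s is Sunday. For year 42: 42÷12 = 3 r 6, and 6÷4 = 1, so 3+6+1 = 10.
Sunday + 10 ≡ Wednesday — that's 2142's doomsday.
In October the doomsday date is Oct 10.
Oct 17 is 7 days after Oct 10; 7 mod 7 = 0, so Wednesday + 0 = Wednesday.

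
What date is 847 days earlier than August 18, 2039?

−365 (one year) → Aug 18, 2038 (482 left).
−365 (one year) → Aug 18, 2037 (117 left).
−18 → Jul 31, 2037 (end of Jul, 31 days; 99 left).
−31 → Jun 30, 2037 (end of Jun, 30 days; 68 left).
−30 → May 31, 2037 (end of May, 31 days; 38 left).
−31 → Apr 30, 2037 (end of Apr, 30 days; 7 left).
−7 → Apr 23, 2037.

April 23, 2037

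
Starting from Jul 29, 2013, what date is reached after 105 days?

Jul has 31 days: +3 → Aug 1, 2013 (102 left).
Aug has 31 days: +31 → Sep 1, 2013 (71 left).
Sep has 30 days: +30 → Oct 1, 2013 (41 left).
Oct has 31 days: +31 → Nov 1, 2013 (10 left).
+10 → Nov 11, 2013.

November 11, 2013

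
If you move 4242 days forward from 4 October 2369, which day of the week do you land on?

Saturday

Oct 4, 2369 is a Saturday.
4242 mod 7 = 0, so 4242 days after a Saturday is Saturday + 0 = Saturday.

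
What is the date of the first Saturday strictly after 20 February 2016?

February 27, 2016

Feb 20, 2016 is a Saturday.
From Saturday to the next Saturday is 7 days.
Feb 20, 2016 + 7 = Feb 27, 2016.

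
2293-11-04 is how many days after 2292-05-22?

May 22, 2292 → May 22, 2293: 365 days.
May 22, 2293 → Jun 22, 2293: 31 days (May has 31).
Jun 22, 2293 → Jul 22, 2293: 30 days (June has 30).
Jul 22, 2293 → Aug 22, 2293: 31 days (July has 31).
Aug 22, 2293 → Sep 22, 2293: 31 days (August has 31).
Sep 22, 2293 → Oct 22, 2293: 30 days (September has 30).
Oct 22, 2293 → Nov 4, 2293: 13 days.
Total: 531 days.

531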